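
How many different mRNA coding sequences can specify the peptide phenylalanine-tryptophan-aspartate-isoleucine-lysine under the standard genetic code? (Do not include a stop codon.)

Phe: 2 codons.
Trp: 1 codon.
Asp: 2 codons.
Ile: 3 codons.
Lys: 2 codons.
2 × 1 × 2 × 3 × 2 = 24.

24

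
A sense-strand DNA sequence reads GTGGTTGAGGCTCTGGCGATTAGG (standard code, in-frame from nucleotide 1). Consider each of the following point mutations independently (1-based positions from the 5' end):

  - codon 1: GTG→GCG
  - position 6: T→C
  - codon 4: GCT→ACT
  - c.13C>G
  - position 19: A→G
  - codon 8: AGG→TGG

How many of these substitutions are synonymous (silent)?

1

Codon 1: GTG (Val) → GCG (Ala) — missense.
Codon 2: GTT (Val) → GTC (Val) — synonymous.
Codon 4: GCT (Ala) → ACT (Thr) — missense.
Codon 5: CTG (Leu) → GTG (Val) — missense.
Codon 7: ATT (Ile) → GTT (Val) — missense.
Codon 8: AGG (Arg) → TGG (Trp) — missense.
Synonymous: 1 of 6.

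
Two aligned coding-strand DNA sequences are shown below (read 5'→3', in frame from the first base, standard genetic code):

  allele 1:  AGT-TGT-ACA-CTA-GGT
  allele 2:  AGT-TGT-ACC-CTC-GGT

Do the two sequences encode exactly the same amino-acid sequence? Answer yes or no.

Codon 1: AGT Ser / AGT Ser — identical.
Codon 2: TGT Cys / TGT Cys — identical.
Codon 3: ACA Thr / ACC Thr — synonymous.
Codon 4: CTA Leu / CTC Leu — synonymous.
Codon 5: GGT Gly / GGT Gly — identical.
Nonsynonymous differences: 0 → same protein.

yes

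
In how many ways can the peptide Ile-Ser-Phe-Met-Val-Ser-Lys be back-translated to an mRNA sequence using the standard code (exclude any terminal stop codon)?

Ile: 3 codons.
Ser: 6 codons.
Phe: 2 codons.
Met: 1 codon.
Val: 4 codons.
Ser: 6 codons.
Lys: 2 codons.
3 × 6 × 2 × 1 × 4 × 6 × 2 = 1728.

1728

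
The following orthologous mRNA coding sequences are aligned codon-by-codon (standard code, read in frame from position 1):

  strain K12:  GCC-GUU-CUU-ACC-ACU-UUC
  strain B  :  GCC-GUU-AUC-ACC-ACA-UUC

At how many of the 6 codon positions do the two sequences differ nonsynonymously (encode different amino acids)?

1

Codon 1: GCC Ala / GCC Ala — identical.
Codon 2: GUU Val / GUU Val — identical.
Codon 3: CUU Leu / AUC Ile — nonsynonymous.
Codon 4: ACC Thr / ACC Thr — identical.
Codon 5: ACU Thr / ACA Thr — synonymous.
Codon 6: UUC Phe / UUC Phe — identical.
Nonsynonymous differences: 1.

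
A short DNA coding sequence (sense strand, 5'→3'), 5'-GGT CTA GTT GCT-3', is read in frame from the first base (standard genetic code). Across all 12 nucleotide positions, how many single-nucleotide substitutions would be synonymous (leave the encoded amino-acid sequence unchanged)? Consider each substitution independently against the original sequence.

Codon 1 (GGT, Gly): 3 synonymous substitutions.
Codon 2 (CTA, Leu): 4 synonymous substitutions.
Codon 3 (GTT, Val): 3 synonymous substitutions.
Codon 4 (GCT, Ala): 3 synonymous substitutions.
Total: 3 + 4 + 3 + 3 = 13.

13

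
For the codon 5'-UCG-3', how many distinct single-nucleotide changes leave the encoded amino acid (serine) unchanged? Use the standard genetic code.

3

Position 1: none → 0 synonymous.
Position 2: none → 0 synonymous.
Position 3: UCU, UCC, UCA → 3 synonymous.
Total: 0 + 0 + 3 = 3.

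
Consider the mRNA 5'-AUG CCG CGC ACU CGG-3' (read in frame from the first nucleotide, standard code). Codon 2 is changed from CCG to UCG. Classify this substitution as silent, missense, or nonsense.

missense

Position 4 falls in codon 2: CCG → Pro.
After the substitution the codon is UCG → Ser.
Pro ≠ Ser, so this is a missense mutation.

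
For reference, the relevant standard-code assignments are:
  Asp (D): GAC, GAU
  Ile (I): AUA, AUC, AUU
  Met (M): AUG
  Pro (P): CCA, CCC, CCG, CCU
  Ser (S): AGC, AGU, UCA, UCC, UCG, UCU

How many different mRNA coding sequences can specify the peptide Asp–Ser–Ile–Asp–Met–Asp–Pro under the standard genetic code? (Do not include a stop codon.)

Asp: 2 codons.
Ser: 6 codons.
Ile: 3 codons.
Asp: 2 codons.
Met: 1 codon.
Asp: 2 codons.
Pro: 4 codons.
2 × 6 × 3 × 2 × 1 × 2 × 4 = 576.

576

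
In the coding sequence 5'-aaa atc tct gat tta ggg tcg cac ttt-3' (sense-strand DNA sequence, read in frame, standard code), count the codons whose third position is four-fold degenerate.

Codon 1 AAA (Lys): third position 2-fold.
Codon 2 ATC (Ile): third position 3-fold.
Codon 3 TCT (Ser): third position 4-fold.
Codon 4 GAT (Asp): third position 2-fold.
Codon 5 TTA (Leu): third position 2-fold.
Codon 6 GGG (Gly): third position 4-fold.
Codon 7 TCG (Ser): third position 4-fold.
Codon 8 CAC (His): third position 2-fold.
Codon 9 TTT (Phe): third position 2-fold.
Four-fold degenerate third positions: 3.

3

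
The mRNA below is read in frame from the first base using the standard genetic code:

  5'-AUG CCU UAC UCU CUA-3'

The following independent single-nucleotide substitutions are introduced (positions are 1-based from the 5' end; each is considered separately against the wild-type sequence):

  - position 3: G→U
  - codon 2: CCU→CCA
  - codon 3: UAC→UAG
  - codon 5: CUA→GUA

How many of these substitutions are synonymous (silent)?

1

Codon 1: AUG (Met) → AUU (Ile) — missense.
Codon 2: CCU (Pro) → CCA (Pro) — synonymous.
Codon 3: UAC (Tyr) → UAG (Stop) — nonsense.
Codon 5: CUA (Leu) → GUA (Val) — missense.
Synonymous: 1 of 4.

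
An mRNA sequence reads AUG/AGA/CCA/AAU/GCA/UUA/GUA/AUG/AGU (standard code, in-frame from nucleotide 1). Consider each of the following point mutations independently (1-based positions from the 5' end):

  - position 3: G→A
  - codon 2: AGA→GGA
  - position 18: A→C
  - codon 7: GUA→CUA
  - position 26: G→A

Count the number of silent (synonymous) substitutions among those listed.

Codon 1: AUG (Met) → AUA (Ile) — missense.
Codon 2: AGA (Arg) → GGA (Gly) — missense.
Codon 6: UUA (Leu) → UUC (Phe) — missense.
Codon 7: GUA (Val) → CUA (Leu) — missense.
Codon 9: AGU (Ser) → AAU (Asn) — missense.
Synonymous: 0 of 5.

0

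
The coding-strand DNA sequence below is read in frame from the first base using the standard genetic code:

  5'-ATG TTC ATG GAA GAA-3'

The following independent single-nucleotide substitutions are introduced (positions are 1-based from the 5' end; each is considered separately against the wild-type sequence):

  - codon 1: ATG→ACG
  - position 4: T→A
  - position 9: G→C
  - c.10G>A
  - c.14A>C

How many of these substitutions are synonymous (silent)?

Codon 1: ATG (Met) → ACG (Thr) — missense.
Codon 2: TTC (Phe) → ATC (Ile) — missense.
Codon 3: ATG (Met) → ATC (Ile) — missense.
Codon 4: GAA (Glu) → AAA (Lys) — missense.
Codon 5: GAA (Glu) → GCA (Ala) — missense.
Synonymous: 0 of 5.

0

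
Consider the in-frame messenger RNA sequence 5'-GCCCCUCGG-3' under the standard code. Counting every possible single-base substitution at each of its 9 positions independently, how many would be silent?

10

Codon 1 (GCC, Ala): 3 synonymous substitutions.
Codon 2 (CCU, Pro): 3 synonymous substitutions.
Codon 3 (CGG, Arg): 4 synonymous substitutions.
Total: 3 + 3 + 4 = 10.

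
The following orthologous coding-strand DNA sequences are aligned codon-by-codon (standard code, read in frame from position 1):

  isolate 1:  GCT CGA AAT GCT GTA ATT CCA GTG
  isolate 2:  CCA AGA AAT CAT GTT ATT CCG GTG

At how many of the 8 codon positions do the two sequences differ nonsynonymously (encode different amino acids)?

Codon 1: GCT Ala / CCA Pro — nonsynonymous.
Codon 2: CGA Arg / AGA Arg — synonymous.
Codon 3: AAT Asn / AAT Asn — identical.
Codon 4: GCT Ala / CAT His — nonsynonymous.
Codon 5: GTA Val / GTT Val — synonymous.
Codon 6: ATT Ile / ATT Ile — identical.
Codon 7: CCA Pro / CCG Pro — synonymous.
Codon 8: GTG Val / GTG Val — identical.
Nonsynonymous differences: 2.

2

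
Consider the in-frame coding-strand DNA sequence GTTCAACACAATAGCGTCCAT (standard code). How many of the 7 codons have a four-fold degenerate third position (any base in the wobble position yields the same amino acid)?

Codon 1 GTT (Val): third position 4-fold.
Codon 2 CAA (Gln): third position 2-fold.
Codon 3 CAC (His): third position 2-fold.
Codon 4 AAT (Asn): third position 2-fold.
Codon 5 AGC (Ser): third position 2-fold.
Codon 6 GTC (Val): third position 4-fold.
Codon 7 CAT (His): third position 2-fold.
Four-fold degenerate third positions: 2.

2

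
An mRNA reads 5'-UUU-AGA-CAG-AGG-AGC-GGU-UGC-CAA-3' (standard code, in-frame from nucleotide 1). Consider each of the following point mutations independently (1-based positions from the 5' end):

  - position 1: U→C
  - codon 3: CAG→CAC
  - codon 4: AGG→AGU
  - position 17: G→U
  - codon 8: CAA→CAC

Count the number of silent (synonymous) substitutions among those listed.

Codon 1: UUU (Phe) → CUU (Leu) — missense.
Codon 3: CAG (Gln) → CAC (His) — missense.
Codon 4: AGG (Arg) → AGU (Ser) — missense.
Codon 6: GGU (Gly) → GUU (Val) — missense.
Codon 8: CAA (Gln) → CAC (His) — missense.
Synonymous: 0 of 5.

0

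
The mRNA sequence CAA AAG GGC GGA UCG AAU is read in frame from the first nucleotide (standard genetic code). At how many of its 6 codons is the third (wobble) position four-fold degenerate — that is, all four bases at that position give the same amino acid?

Codon 1 CAA (Gln): third position 2-fold.
Codon 2 AAG (Lys): third position 2-fold.
Codon 3 GGC (Gly): third position 4-fold.
Codon 4 GGA (Gly): third position 4-fold.
Codon 5 UCG (Ser): third position 4-fold.
Codon 6 AAU (Asn): third position 2-fold.
Four-fold degenerate third positions: 3.

3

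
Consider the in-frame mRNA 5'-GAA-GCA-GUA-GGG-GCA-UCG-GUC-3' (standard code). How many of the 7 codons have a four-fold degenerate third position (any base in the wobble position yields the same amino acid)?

6

Codon 1 GAA (Glu): third position 2-fold.
Codon 2 GCA (Ala): third position 4-fold.
Codon 3 GUA (Val): third position 4-fold.
Codon 4 GGG (Gly): third position 4-fold.
Codon 5 GCA (Ala): third position 4-fold.
Codon 6 UCG (Ser): third position 4-fold.
Codon 7 GUC (Val): third position 4-fold.
Four-fold degenerate third positions: 6.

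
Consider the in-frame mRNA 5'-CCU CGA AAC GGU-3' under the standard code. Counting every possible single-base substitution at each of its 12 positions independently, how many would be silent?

Codon 1 (CCU, Pro): 3 synonymous substitutions.
Codon 2 (CGA, Arg): 4 synonymous substitutions.
Codon 3 (AAC, Asn): 1 synonymous substitution.
Codon 4 (GGU, Gly): 3 synonymous substitutions.
Total: 3 + 4 + 1 + 3 = 11.

11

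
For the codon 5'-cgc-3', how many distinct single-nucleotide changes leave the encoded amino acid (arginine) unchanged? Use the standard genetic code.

3

Position 1: none → 0 synonymous.
Position 2: none → 0 synonymous.
Position 3: CGU, CGA, CGG → 3 synonymous.
Total: 0 + 0 + 3 = 3.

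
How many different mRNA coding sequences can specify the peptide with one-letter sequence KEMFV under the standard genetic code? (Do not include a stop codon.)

Lys: 2 codons.
Glu: 2 codons.
Met: 1 codon.
Phe: 2 codons.
Val: 4 codons.
2 × 2 × 1 × 2 × 4 = 32.

32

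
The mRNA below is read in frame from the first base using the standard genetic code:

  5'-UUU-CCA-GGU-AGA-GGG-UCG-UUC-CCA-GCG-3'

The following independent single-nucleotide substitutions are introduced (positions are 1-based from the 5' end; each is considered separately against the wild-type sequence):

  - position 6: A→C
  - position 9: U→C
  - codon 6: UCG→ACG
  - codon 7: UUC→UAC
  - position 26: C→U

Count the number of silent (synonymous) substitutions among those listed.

2

Codon 2: CCA (Pro) → CCC (Pro) — synonymous.
Codon 3: GGU (Gly) → GGC (Gly) — synonymous.
Codon 6: UCG (Ser) → ACG (Thr) — missense.
Codon 7: UUC (Phe) → UAC (Tyr) — missense.
Codon 9: GCG (Ala) → GUG (Val) — missense.
Synonymous: 2 of 5.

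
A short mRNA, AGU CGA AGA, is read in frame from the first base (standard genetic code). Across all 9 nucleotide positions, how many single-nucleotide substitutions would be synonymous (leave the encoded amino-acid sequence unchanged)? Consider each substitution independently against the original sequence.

7

Codon 1 (AGU, Ser): 1 synonymous substitution.
Codon 2 (CGA, Arg): 4 synonymous substitutions.
Codon 3 (AGA, Arg): 2 synonymous substitutions.
Total: 1 + 4 + 2 = 7.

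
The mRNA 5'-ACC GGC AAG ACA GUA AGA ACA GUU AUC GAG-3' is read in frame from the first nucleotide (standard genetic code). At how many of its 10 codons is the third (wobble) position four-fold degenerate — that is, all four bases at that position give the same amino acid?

6

Codon 1 ACC (Thr): third position 4-fold.
Codon 2 GGC (Gly): third position 4-fold.
Codon 3 AAG (Lys): third position 2-fold.
Codon 4 ACA (Thr): third position 4-fold.
Codon 5 GUA (Val): third position 4-fold.
Codon 6 AGA (Arg): third position 2-fold.
Codon 7 ACA (Thr): third position 4-fold.
Codon 8 GUU (Val): third position 4-fold.
Codon 9 AUC (Ile): third position 3-fold.
Codon 10 GAG (Glu): third position 2-fold.
Four-fold degenerate third positions: 6.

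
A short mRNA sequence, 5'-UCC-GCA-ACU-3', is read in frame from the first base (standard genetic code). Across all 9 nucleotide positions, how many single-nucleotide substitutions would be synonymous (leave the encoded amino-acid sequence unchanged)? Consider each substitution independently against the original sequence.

Codon 1 (UCC, Ser): 3 synonymous substitutions.
Codon 2 (GCA, Ala): 3 synonymous substitutions.
Codon 3 (ACU, Thr): 3 synonymous substitutions.
Total: 3 + 3 + 3 = 9.

9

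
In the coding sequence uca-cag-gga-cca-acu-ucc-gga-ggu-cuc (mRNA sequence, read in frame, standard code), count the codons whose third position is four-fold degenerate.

8

Codon 1 UCA (Ser): third position 4-fold.
Codon 2 CAG (Gln): third position 2-fold.
Codon 3 GGA (Gly): third position 4-fold.
Codon 4 CCA (Pro): third position 4-fold.
Codon 5 ACU (Thr): third position 4-fold.
Codon 6 UCC (Ser): third position 4-fold.
Codon 7 GGA (Gly): third position 4-fold.
Codon 8 GGU (Gly): third position 4-fold.
Codon 9 CUC (Leu): third position 4-fold.
Four-fold degenerate third positions: 8.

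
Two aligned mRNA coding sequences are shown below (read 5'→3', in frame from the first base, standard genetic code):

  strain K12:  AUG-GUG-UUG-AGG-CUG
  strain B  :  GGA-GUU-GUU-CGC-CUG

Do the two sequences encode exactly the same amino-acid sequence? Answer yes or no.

no

Codon 1: AUG Met / GGA Gly — nonsynonymous.
Codon 2: GUG Val / GUU Val — synonymous.
Codon 3: UUG Leu / GUU Val — nonsynonymous.
Codon 4: AGG Arg / CGC Arg — synonymous.
Codon 5: CUG Leu / CUG Leu — identical.
Nonsynonymous differences: 2 → different protein.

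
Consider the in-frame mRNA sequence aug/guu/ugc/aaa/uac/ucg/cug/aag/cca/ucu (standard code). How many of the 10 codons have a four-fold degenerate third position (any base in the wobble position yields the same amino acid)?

5

Codon 1 AUG (Met): third position 1-fold.
Codon 2 GUU (Val): third position 4-fold.
Codon 3 UGC (Cys): third position 2-fold.
Codon 4 AAA (Lys): third position 2-fold.
Codon 5 UAC (Tyr): third position 2-fold.
Codon 6 UCG (Ser): third position 4-fold.
Codon 7 CUG (Leu): third position 4-fold.
Codon 8 AAG (Lys): third position 2-fold.
Codon 9 CCA (Pro): third position 4-fold.
Codon 10 UCU (Ser): third position 4-fold.
Four-fold degenerate third positions: 5.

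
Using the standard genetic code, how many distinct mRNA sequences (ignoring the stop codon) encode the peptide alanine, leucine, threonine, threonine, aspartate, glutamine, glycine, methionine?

Ala: 4 codons.
Leu: 6 codons.
Thr: 4 codons.
Thr: 4 codons.
Asp: 2 codons.
Gln: 2 codons.
Gly: 4 codons.
Met: 1 codon.
4 × 6 × 4 × 4 × 2 × 2 × 4 × 1 = 6144.

6144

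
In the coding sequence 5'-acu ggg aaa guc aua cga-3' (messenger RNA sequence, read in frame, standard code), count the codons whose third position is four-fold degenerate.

Codon 1 ACU (Thr): third position 4-fold.
Codon 2 GGG (Gly): third position 4-fold.
Codon 3 AAA (Lys): third position 2-fold.
Codon 4 GUC (Val): third position 4-fold.
Codon 5 AUA (Ile): third position 3-fold.
Codon 6 CGA (Arg): third position 4-fold.
Four-fold degenerate third positions: 4.

4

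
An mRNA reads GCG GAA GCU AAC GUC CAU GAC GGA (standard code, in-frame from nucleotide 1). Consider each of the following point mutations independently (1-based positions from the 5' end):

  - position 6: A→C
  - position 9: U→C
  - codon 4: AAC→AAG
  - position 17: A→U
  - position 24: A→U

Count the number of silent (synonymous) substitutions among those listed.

2

Codon 2: GAA (Glu) → GAC (Asp) — missense.
Codon 3: GCU (Ala) → GCC (Ala) — synonymous.
Codon 4: AAC (Asn) → AAG (Lys) — missense.
Codon 6: CAU (His) → CUU (Leu) — missense.
Codon 8: GGA (Gly) → GGU (Gly) — synonymous.
Synonymous: 2 of 5.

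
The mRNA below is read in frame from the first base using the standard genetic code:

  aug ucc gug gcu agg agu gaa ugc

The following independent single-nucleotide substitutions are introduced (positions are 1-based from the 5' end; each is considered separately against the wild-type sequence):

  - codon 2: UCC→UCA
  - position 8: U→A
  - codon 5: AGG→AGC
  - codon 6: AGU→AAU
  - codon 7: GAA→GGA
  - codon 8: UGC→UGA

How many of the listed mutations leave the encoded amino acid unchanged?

Codon 2: UCC (Ser) → UCA (Ser) — synonymous.
Codon 3: GUG (Val) → GAG (Glu) — missense.
Codon 5: AGG (Arg) → AGC (Ser) — missense.
Codon 6: AGU (Ser) → AAU (Asn) — missense.
Codon 7: GAA (Glu) → GGA (Gly) — missense.
Codon 8: UGC (Cys) → UGA (Stop) — nonsense.
Synonymous: 1 of 6.

1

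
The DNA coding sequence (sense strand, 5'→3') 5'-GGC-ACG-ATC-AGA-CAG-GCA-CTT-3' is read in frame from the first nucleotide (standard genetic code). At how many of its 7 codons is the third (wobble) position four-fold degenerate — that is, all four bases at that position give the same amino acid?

Codon 1 GGC (Gly): third position 4-fold.
Codon 2 ACG (Thr): third position 4-fold.
Codon 3 ATC (Ile): third position 3-fold.
Codon 4 AGA (Arg): third position 2-fold.
Codon 5 CAG (Gln): third position 2-fold.
Codon 6 GCA (Ala): third position 4-fold.
Codon 7 CTT (Leu): third position 4-fold.
Four-fold degenerate third positions: 4.

4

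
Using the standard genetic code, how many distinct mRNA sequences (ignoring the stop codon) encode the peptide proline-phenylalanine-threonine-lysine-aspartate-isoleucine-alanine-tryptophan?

Pro: 4 codons.
Phe: 2 codons.
Thr: 4 codons.
Lys: 2 codons.
Asp: 2 codons.
Ile: 3 codons.
Ala: 4 codons.
Trp: 1 codon.
4 × 2 × 4 × 2 × 2 × 3 × 4 × 1 = 1536.

1536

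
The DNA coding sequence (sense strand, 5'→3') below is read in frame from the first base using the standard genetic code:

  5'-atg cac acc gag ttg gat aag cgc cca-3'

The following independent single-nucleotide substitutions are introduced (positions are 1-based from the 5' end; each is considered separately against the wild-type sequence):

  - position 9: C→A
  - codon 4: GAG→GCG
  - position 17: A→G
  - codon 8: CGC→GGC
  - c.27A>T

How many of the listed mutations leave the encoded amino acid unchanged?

Codon 3: ACC (Thr) → ACA (Thr) — synonymous.
Codon 4: GAG (Glu) → GCG (Ala) — missense.
Codon 6: GAT (Asp) → GGT (Gly) — missense.
Codon 8: CGC (Arg) → GGC (Gly) — missense.
Codon 9: CCA (Pro) → CCT (Pro) — synonymous.
Synonymous: 2 of 5.

2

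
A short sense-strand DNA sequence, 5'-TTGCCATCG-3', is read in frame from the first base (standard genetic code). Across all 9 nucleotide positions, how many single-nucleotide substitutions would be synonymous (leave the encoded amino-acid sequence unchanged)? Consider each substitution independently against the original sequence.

8

Codon 1 (TTG, Leu): 2 synonymous substitutions.
Codon 2 (CCA, Pro): 3 synonymous substitutions.
Codon 3 (TCG, Ser): 3 synonymous substitutions.
Total: 2 + 3 + 3 = 8.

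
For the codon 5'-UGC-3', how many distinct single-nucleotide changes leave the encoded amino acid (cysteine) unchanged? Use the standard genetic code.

1

Position 1: none → 0 synonymous.
Position 2: none → 0 synonymous.
Position 3: UGU → 1 synonymous.
Total: 0 + 0 + 1 = 1.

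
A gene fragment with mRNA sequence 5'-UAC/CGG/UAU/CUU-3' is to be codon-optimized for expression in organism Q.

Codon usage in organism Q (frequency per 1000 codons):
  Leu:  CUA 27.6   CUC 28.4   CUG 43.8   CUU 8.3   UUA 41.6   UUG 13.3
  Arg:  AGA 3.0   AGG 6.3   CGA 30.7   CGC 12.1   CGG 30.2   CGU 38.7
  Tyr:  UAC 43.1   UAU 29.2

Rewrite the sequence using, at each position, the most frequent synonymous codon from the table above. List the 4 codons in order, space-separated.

UAC CGU UAC CUG

Codon 1 (Tyr): best is UAC at 43.1.
Codon 2 (Arg): best is CGU at 38.7.
Codon 3 (Tyr): best is UAC at 43.1.
Codon 4 (Leu): best is CUG at 43.8.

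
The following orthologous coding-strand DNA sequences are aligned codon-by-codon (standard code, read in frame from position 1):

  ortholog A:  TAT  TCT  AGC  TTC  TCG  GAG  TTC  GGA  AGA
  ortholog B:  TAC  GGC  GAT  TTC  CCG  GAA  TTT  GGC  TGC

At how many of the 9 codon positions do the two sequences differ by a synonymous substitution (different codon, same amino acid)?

4

Codon 1: TAT Tyr / TAC Tyr — synonymous.
Codon 2: TCT Ser / GGC Gly — nonsynonymous.
Codon 3: AGC Ser / GAT Asp — nonsynonymous.
Codon 4: TTC Phe / TTC Phe — identical.
Codon 5: TCG Ser / CCG Pro — nonsynonymous.
Codon 6: GAG Glu / GAA Glu — synonymous.
Codon 7: TTC Phe / TTT Phe — synonymous.
Codon 8: GGA Gly / GGC Gly — synonymous.
Codon 9: AGA Arg / TGC Cys — nonsynonymous.
Synonymous differences: 4.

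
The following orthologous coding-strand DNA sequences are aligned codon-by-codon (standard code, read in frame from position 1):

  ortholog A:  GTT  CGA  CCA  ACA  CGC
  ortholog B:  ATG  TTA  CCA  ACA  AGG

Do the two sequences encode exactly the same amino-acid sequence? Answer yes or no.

Codon 1: GTT Val / ATG Met — nonsynonymous.
Codon 2: CGA Arg / TTA Leu — nonsynonymous.
Codon 3: CCA Pro / CCA Pro — identical.
Codon 4: ACA Thr / ACA Thr — identical.
Codon 5: CGC Arg / AGG Arg — synonymous.
Nonsynonymous differences: 2 → different protein.

no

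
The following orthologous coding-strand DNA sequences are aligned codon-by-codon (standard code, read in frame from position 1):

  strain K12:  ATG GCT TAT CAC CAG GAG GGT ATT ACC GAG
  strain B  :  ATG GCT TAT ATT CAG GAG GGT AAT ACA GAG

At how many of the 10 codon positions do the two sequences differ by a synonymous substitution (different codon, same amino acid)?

Codon 1: ATG Met / ATG Met — identical.
Codon 2: GCT Ala / GCT Ala — identical.
Codon 3: TAT Tyr / TAT Tyr — identical.
Codon 4: CAC His / ATT Ile — nonsynonymous.
Codon 5: CAG Gln / CAG Gln — identical.
Codon 6: GAG Glu / GAG Glu — identical.
Codon 7: GGT Gly / GGT Gly — identical.
Codon 8: ATT Ile / AAT Asn — nonsynonymous.
Codon 9: ACC Thr / ACA Thr — synonymous.
Codon 10: GAG Glu / GAG Glu — identical.
Synonymous differences: 1.

1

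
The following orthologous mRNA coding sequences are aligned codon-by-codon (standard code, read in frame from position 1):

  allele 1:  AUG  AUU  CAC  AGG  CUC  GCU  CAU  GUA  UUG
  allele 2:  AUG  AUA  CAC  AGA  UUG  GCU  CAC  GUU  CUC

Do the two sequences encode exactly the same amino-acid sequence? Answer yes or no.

Codon 1: AUG Met / AUG Met — identical.
Codon 2: AUU Ile / AUA Ile — synonymous.
Codon 3: CAC His / CAC His — identical.
Codon 4: AGG Arg / AGA Arg — synonymous.
Codon 5: CUC Leu / UUG Leu — synonymous.
Codon 6: GCU Ala / GCU Ala — identical.
Codon 7: CAU His / CAC His — synonymous.
Codon 8: GUA Val / GUU Val — synonymous.
Codon 9: UUG Leu / CUC Leu — synonymous.
Nonsynonymous differences: 0 → same protein.

yes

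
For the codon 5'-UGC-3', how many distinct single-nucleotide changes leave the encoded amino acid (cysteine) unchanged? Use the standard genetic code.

1

Position 1: none → 0 synonymous.
Position 2: none → 0 synonymous.
Position 3: UGU → 1 synonymous.
Total: 0 + 0 + 1 = 1.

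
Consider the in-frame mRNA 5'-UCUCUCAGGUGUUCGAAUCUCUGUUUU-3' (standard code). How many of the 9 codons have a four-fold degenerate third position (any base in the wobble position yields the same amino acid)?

Codon 1 UCU (Ser): third position 4-fold.
Codon 2 CUC (Leu): third position 4-fold.
Codon 3 AGG (Arg): third position 2-fold.
Codon 4 UGU (Cys): third position 2-fold.
Codon 5 UCG (Ser): third position 4-fold.
Codon 6 AAU (Asn): third position 2-fold.
Codon 7 CUC (Leu): third position 4-fold.
Codon 8 UGU (Cys): third position 2-fold.
Codon 9 UUU (Phe): third position 2-fold.
Four-fold degenerate third positions: 4.

4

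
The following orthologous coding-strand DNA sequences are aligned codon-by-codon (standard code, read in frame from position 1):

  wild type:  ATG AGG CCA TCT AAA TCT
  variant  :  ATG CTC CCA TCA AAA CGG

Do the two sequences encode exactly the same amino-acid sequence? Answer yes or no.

Codon 1: ATG Met / ATG Met — identical.
Codon 2: AGG Arg / CTC Leu — nonsynonymous.
Codon 3: CCA Pro / CCA Pro — identical.
Codon 4: TCT Ser / TCA Ser — synonymous.
Codon 5: AAA Lys / AAA Lys — identical.
Codon 6: TCT Ser / CGG Arg — nonsynonymous.
Nonsynonymous differences: 2 → different protein.

no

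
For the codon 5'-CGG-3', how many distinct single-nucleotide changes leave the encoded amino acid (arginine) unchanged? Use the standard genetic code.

4

Position 1: AGG → 1 synonymous.
Position 2: none → 0 synonymous.
Position 3: CGU, CGC, CGA → 3 synonymous.
Total: 1 + 0 + 3 = 4.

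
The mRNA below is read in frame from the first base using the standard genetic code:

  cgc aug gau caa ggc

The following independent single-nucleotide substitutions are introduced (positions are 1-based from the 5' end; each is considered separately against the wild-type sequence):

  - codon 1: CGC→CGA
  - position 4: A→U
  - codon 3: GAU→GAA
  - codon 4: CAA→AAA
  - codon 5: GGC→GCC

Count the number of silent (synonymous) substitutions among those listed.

1

Codon 1: CGC (Arg) → CGA (Arg) — synonymous.
Codon 2: AUG (Met) → UUG (Leu) — missense.
Codon 3: GAU (Asp) → GAA (Glu) — missense.
Codon 4: CAA (Gln) → AAA (Lys) — missense.
Codon 5: GGC (Gly) → GCC (Ala) — missense.
Synonymous: 1 of 5.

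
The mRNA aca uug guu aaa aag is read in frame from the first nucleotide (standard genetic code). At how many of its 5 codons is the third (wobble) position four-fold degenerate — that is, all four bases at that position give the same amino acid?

2

Codon 1 ACA (Thr): third position 4-fold.
Codon 2 UUG (Leu): third position 2-fold.
Codon 3 GUU (Val): third position 4-fold.
Codon 4 AAA (Lys): third position 2-fold.
Codon 5 AAG (Lys): third position 2-fold.
Four-fold degenerate third positions: 2.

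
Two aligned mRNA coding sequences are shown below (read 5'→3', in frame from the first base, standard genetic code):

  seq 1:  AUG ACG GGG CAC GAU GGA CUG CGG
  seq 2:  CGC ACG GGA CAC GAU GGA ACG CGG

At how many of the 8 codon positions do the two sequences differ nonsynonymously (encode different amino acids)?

Codon 1: AUG Met / CGC Arg — nonsynonymous.
Codon 2: ACG Thr / ACG Thr — identical.
Codon 3: GGG Gly / GGA Gly — synonymous.
Codon 4: CAC His / CAC His — identical.
Codon 5: GAU Asp / GAU Asp — identical.
Codon 6: GGA Gly / GGA Gly — identical.
Codon 7: CUG Leu / ACG Thr — nonsynonymous.
Codon 8: CGG Arg / CGG Arg — identical.
Nonsynonymous differences: 2.

2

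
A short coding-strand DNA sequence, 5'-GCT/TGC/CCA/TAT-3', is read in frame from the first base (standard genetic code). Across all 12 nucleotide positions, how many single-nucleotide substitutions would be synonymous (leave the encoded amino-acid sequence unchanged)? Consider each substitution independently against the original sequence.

8

Codon 1 (GCT, Ala): 3 synonymous substitutions.
Codon 2 (TGC, Cys): 1 synonymous substitution.
Codon 3 (CCA, Pro): 3 synonymous substitutions.
Codon 4 (TAT, Tyr): 1 synonymous substitution.
Total: 3 + 1 + 3 + 1 = 8.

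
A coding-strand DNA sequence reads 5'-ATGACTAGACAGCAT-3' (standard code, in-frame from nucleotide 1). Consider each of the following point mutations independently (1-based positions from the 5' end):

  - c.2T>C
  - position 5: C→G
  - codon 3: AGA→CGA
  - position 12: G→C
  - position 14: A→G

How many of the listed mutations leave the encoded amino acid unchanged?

1

Codon 1: ATG (Met) → ACG (Thr) — missense.
Codon 2: ACT (Thr) → AGT (Ser) — missense.
Codon 3: AGA (Arg) → CGA (Arg) — synonymous.
Codon 4: CAG (Gln) → CAC (His) — missense.
Codon 5: CAT (His) → CGT (Arg) — missense.
Synonymous: 1 of 5.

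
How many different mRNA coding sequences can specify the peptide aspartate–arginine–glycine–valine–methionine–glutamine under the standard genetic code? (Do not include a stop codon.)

384

Asp: 2 codons.
Arg: 6 codons.
Gly: 4 codons.
Val: 4 codons.
Met: 1 codon.
Gln: 2 codons.
2 × 6 × 4 × 4 × 1 × 2 = 384.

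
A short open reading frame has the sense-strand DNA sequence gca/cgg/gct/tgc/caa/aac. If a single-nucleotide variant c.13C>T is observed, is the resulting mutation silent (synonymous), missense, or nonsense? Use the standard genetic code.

Position 13 falls in codon 5: CAA → Gln.
After the substitution the codon is TAA → Stop.
The new codon is a stop codon, so this is a nonsense mutation.

nonsense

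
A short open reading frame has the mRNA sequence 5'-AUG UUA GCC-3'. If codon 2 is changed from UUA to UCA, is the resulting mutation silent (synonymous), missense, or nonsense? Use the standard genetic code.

Position 5 falls in codon 2: UUA → Leu.
After the substitution the codon is UCA → Ser.
Leu ≠ Ser, so this is a missense mutation.

missense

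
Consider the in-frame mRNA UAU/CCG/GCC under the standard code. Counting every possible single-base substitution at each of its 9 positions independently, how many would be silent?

7

Codon 1 (UAU, Tyr): 1 synonymous substitution.
Codon 2 (CCG, Pro): 3 synonymous substitutions.
Codon 3 (GCC, Ala): 3 synonymous substitutions.
Total: 1 + 3 + 3 = 7.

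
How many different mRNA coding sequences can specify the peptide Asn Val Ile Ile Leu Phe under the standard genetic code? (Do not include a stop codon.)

Asn: 2 codons.
Val: 4 codons.
Ile: 3 codons.
Ile: 3 codons.
Leu: 6 codons.
Phe: 2 codons.
2 × 4 × 3 × 3 × 6 × 2 = 864.

864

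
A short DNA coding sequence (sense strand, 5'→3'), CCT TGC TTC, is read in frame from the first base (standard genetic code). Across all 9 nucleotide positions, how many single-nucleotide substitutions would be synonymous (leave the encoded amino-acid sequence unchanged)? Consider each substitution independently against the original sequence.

5

Codon 1 (CCT, Pro): 3 synonymous substitutions.
Codon 2 (TGC, Cys): 1 synonymous substitution.
Codon 3 (TTC, Phe): 1 synonymous substitution.
Total: 3 + 1 + 1 = 5.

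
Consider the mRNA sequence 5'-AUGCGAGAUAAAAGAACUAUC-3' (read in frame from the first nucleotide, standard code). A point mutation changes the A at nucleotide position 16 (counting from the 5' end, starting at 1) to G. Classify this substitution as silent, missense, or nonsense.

Position 16 falls in codon 6: ACU → Thr.
After the substitution the codon is GCU → Ala.
Thr ≠ Ala, so this is a missense mutation.

missense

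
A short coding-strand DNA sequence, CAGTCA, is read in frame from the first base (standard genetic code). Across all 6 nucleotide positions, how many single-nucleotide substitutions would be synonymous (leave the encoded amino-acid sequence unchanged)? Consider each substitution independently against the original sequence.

Codon 1 (CAG, Gln): 1 synonymous substitution.
Codon 2 (TCA, Ser): 3 synonymous substitutions.
Total: 1 + 3 = 4.

4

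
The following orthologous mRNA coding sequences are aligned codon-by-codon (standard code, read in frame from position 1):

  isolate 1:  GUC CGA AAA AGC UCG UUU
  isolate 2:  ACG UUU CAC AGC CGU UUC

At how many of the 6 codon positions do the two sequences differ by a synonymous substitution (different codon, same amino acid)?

Codon 1: GUC Val / ACG Thr — nonsynonymous.
Codon 2: CGA Arg / UUU Phe — nonsynonymous.
Codon 3: AAA Lys / CAC His — nonsynonymous.
Codon 4: AGC Ser / AGC Ser — identical.
Codon 5: UCG Ser / CGU Arg — nonsynonymous.
Codon 6: UUU Phe / UUC Phe — synonymous.
Synonymous differences: 1.

1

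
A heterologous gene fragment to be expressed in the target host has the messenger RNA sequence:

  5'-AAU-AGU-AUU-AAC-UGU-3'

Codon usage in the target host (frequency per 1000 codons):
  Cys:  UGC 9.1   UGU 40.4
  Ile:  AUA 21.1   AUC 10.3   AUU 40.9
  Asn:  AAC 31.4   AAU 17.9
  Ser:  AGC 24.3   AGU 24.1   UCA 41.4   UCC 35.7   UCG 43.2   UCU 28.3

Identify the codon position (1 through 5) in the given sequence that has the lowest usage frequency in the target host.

1

Codon 1 AAU (Asn): 17.9 per 1000.
Codon 2 AGU (Ser): 24.1 per 1000.
Codon 3 AUU (Ile): 40.9 per 1000.
Codon 4 AAC (Asn): 31.4 per 1000.
Codon 5 UGU (Cys): 40.4 per 1000.
Lowest frequency is 17.9 at codon 1.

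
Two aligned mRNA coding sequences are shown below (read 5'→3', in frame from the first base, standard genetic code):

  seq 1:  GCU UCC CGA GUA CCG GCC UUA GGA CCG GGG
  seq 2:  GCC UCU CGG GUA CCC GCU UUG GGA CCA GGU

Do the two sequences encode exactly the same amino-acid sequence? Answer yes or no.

Codon 1: GCU Ala / GCC Ala — synonymous.
Codon 2: UCC Ser / UCU Ser — synonymous.
Codon 3: CGA Arg / CGG Arg — synonymous.
Codon 4: GUA Val / GUA Val — identical.
Codon 5: CCG Pro / CCC Pro — synonymous.
Codon 6: GCC Ala / GCU Ala — synonymous.
Codon 7: UUA Leu / UUG Leu — synonymous.
Codon 8: GGA Gly / GGA Gly — identical.
Codon 9: CCG Pro / CCA Pro — synonymous.
Codon 10: GGG Gly / GGU Gly — synonymous.
Nonsynonymous differences: 0 → same protein.

yes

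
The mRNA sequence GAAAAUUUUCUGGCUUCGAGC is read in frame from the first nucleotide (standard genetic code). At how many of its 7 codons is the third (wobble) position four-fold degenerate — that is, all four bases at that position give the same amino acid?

3

Codon 1 GAA (Glu): third position 2-fold.
Codon 2 AAU (Asn): third position 2-fold.
Codon 3 UUU (Phe): third position 2-fold.
Codon 4 CUG (Leu): third position 4-fold.
Codon 5 GCU (Ala): third position 4-fold.
Codon 6 UCG (Ser): third position 4-fold.
Codon 7 AGC (Ser): third position 2-fold.
Four-fold degenerate third positions: 3.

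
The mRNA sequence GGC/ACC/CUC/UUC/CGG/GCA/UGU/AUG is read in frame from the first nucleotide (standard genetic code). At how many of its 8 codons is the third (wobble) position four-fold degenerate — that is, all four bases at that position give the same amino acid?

Codon 1 GGC (Gly): third position 4-fold.
Codon 2 ACC (Thr): third position 4-fold.
Codon 3 CUC (Leu): third position 4-fold.
Codon 4 UUC (Phe): third position 2-fold.
Codon 5 CGG (Arg): third position 4-fold.
Codon 6 GCA (Ala): third position 4-fold.
Codon 7 UGU (Cys): third position 2-fold.
Codon 8 AUG (Met): third position 1-fold.
Four-fold degenerate third positions: 5.

5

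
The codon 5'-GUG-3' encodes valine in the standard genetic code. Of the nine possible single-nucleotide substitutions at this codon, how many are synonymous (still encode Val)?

3

Position 1: none → 0 synonymous.
Position 2: none → 0 synonymous.
Position 3: GUU, GUC, GUA → 3 synonymous.
Total: 0 + 0 + 3 = 3.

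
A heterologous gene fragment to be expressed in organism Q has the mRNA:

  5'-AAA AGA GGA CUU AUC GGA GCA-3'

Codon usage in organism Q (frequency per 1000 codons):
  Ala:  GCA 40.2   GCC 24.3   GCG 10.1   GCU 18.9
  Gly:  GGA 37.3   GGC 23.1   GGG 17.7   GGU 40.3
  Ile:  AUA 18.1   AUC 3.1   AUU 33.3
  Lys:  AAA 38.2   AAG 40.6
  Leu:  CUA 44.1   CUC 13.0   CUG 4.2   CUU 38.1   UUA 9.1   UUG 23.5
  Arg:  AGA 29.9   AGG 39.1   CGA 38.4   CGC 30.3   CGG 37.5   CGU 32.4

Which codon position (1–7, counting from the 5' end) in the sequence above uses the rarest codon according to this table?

Codon 1 AAA (Lys): 38.2 per 1000.
Codon 2 AGA (Arg): 29.9 per 1000.
Codon 3 GGA (Gly): 37.3 per 1000.
Codon 4 CUU (Leu): 38.1 per 1000.
Codon 5 AUC (Ile): 3.1 per 1000.
Codon 6 GGA (Gly): 37.3 per 1000.
Codon 7 GCA (Ala): 40.2 per 1000.
Lowest frequency is 3.1 at codon 5.

5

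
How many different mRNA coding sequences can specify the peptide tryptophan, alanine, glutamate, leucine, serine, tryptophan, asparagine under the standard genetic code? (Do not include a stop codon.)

576

Trp: 1 codon.
Ala: 4 codons.
Glu: 2 codons.
Leu: 6 codons.
Ser: 6 codons.
Trp: 1 codon.
Asn: 2 codons.
1 × 4 × 2 × 6 × 6 × 1 × 2 = 576.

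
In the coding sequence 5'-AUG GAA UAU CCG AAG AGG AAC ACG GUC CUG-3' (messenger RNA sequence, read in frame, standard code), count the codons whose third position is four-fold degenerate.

Codon 1 AUG (Met): third position 1-fold.
Codon 2 GAA (Glu): third position 2-fold.
Codon 3 UAU (Tyr): third position 2-fold.
Codon 4 CCG (Pro): third position 4-fold.
Codon 5 AAG (Lys): third position 2-fold.
Codon 6 AGG (Arg): third position 2-fold.
Codon 7 AAC (Asn): third position 2-fold.
Codon 8 ACG (Thr): third position 4-fold.
Codon 9 GUC (Val): third position 4-fold.
Codon 10 CUG (Leu): third position 4-fold.
Four-fold degenerate third positions: 4.

4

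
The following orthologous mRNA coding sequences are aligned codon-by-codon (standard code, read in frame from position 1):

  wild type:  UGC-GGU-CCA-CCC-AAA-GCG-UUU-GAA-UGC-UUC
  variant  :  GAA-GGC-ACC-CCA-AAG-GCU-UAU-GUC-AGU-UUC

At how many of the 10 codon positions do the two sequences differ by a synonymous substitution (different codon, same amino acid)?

Codon 1: UGC Cys / GAA Glu — nonsynonymous.
Codon 2: GGU Gly / GGC Gly — synonymous.
Codon 3: CCA Pro / ACC Thr — nonsynonymous.
Codon 4: CCC Pro / CCA Pro — synonymous.
Codon 5: AAA Lys / AAG Lys — synonymous.
Codon 6: GCG Ala / GCU Ala — synonymous.
Codon 7: UUU Phe / UAU Tyr — nonsynonymous.
Codon 8: GAA Glu / GUC Val — nonsynonymous.
Codon 9: UGC Cys / AGU Ser — nonsynonymous.
Codon 10: UUC Phe / UUC Phe — identical.
Synonymous differences: 4.

4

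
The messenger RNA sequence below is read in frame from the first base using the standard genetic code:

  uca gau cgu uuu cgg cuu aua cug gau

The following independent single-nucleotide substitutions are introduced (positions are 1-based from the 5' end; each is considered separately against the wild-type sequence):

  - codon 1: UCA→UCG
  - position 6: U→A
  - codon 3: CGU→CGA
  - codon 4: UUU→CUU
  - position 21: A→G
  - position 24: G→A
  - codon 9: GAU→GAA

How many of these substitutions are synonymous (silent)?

Codon 1: UCA (Ser) → UCG (Ser) — synonymous.
Codon 2: GAU (Asp) → GAA (Glu) — missense.
Codon 3: CGU (Arg) → CGA (Arg) — synonymous.
Codon 4: UUU (Phe) → CUU (Leu) — missense.
Codon 7: AUA (Ile) → AUG (Met) — missense.
Codon 8: CUG (Leu) → CUA (Leu) — synonymous.
Codon 9: GAU (Asp) → GAA (Glu) — missense.
Synonymous: 3 of 7.

3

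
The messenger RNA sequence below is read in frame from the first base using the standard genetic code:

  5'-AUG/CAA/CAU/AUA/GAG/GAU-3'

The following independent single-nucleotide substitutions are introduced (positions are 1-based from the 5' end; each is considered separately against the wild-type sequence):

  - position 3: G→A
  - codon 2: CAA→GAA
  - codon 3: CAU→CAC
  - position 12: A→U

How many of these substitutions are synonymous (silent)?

2

Codon 1: AUG (Met) → AUA (Ile) — missense.
Codon 2: CAA (Gln) → GAA (Glu) — missense.
Codon 3: CAU (His) → CAC (His) — synonymous.
Codon 4: AUA (Ile) → AUU (Ile) — synonymous.
Synonymous: 2 of 4.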